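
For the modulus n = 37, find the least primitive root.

φ(37) = 37 − 1 = 36 = 2^2 · 3^2.
Test candidates g = 2, 3, … against the prime factors q ∈ {2, 3} of φ(37): g is a generator iff g^(36/q) ≢ 1 for every such q.
g = 2: 2^18 ≡ 36; 2^12 ≡ 26 — none is 1, so 2 is a primitive root.
Hence the least primitive root of 37 is 2.

2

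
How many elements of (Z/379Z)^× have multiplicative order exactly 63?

36

φ(379) = 379 − 1 = 378 = 2 · 3^3 · 7.
Since (Z/379Z)^× is cyclic of order 378, the number of elements of order d is φ(d) when d | 378 and 0 otherwise.
63 = 3^2 · 7 divides 378, and φ(63) = 36.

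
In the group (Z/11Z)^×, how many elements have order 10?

4

φ(11) = 11 − 1 = 10 = 2 · 5.
(Z/11Z)^× is cyclic (|G| = 10); a cyclic group of order m has exactly φ(d) elements of each order d | m, and none otherwise.
10 = 2 · 5 divides 10, and φ(10) = 4.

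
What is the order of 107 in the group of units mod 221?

48

ord(107) | φ(221) = φ(13·17) = (13−1)·(17−1) = 12·16 = 192 = 2^6 · 3.
Divisors of 192: 1, 2, 3, 4, 6, 8, 12, 16, 24, 32, 48, 64, 96, 192.
Test each divisor d:
107^1 ≡ 107
107^2 ≡ 178
107^3 ≡ 40
107^4 ≡ 81
107^6 ≡ 53
107^8 ≡ 152
107^12 ≡ 157
107^16 ≡ 120
107^24 ≡ 118
107^32 ≡ 35
107^48 ≡ 1
The smallest such exponent is 48, so the order of 107 is 48.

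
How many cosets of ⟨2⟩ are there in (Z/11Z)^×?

1

ord(2) | φ(11) = 11 − 1 = 10 = 2 · 5.
Divisors of 10: 1, 2, 5, 10.
Compute 2^d (mod 11) for the divisors d until we hit 1:
2^1 ≡ 2 (mod 11)
2^2 ≡ 4 (mod 11)
2^5 ≡ 10 (mod 11)
2^10 ≡ 1 (mod 11) ✓
Thus |⟨2⟩| = ord(2) = 10.
The index is φ(11) / ord(2) = 10 / 10 = 1.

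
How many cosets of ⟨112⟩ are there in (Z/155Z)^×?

2

By Lagrange's theorem, ord_155(112) divides φ(155) = φ(5·31) = (5−1)·(31−1) = 4·30 = 120 = 2^3 · 3 · 5.
Divisors of 120: 1, 2, 3, 4, 5, 6, 8, 10, 12, 15, 20, 24, 30, 40, 60, 120.
Compute 112^d (mod 155) for the divisors d until we hit 1:
112^1 ≡ 112 (mod 155)
112^2 ≡ 144 (mod 155)
112^3 ≡ 8 (mod 155)
112^4 ≡ 121 (mod 155)
112^5 ≡ 67 (mod 155)
112^6 ≡ 64 (mod 155)
112^8 ≡ 71 (mod 155)
112^10 ≡ 149 (mod 155)
112^12 ≡ 66 (mod 155)
112^15 ≡ 63 (mod 155)
112^20 ≡ 36 (mod 155)
112^24 ≡ 16 (mod 155)
112^30 ≡ 94 (mod 155)
112^40 ≡ 56 (mod 155)
112^60 ≡ 1 (mod 155) ✓
Thus |⟨112⟩| = ord(112) = 60.
The index is φ(155) / ord(112) = 120 / 60 = 2.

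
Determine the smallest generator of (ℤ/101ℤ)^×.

φ(101) = 101 − 1 = 100 = 2^2 · 5^2.
Test candidates g = 2, 3, … against the prime factors q ∈ {2, 5} of φ(101): g is a generator iff g^(100/q) ≢ 1 for every such q.
g = 2: 2^50 ≡ 100; 2^20 ≡ 95 — none is 1, so 2 is a primitive root.
The smallest primitive root modulo 101 is 2.

2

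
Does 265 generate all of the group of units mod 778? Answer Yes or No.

Yes

φ(778) = φ(2)·φ(389) = 1·388 = 388 = 2^2 · 97.
Test 265^(388/q) mod 778 for each prime factor q of 388:
265^194 ≡ 777 (mod 778)  [q = 2: ≢ 1 ✓]
265^4 ≡ 13 (mod 778)  [q = 97: ≢ 1 ✓]
All checks pass, so 265 has order 388 and is a primitive root modulo 778.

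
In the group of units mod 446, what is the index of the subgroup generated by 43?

By Lagrange's theorem, ord_446(43) divides φ(446) = φ(2)·φ(223) = 1·222 = 222 = 2 · 3 · 37.
Divisors of 222: 1, 2, 3, 6, 37, 74, 111, 222.
Evaluate successive powers at the divisors of 222:
43^1 ≡ 43
43^2 ≡ 65
43^3 ≡ 119
43^6 ≡ 335
43^37 ≡ 39
43^74 ≡ 183
43^111 ≡ 1
The order of 43 is 111, so the subgroup it generates has 111 elements.
[(Z/446Z)^× : ⟨43⟩] = 222/111 = 2.

2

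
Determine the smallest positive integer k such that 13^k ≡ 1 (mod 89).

88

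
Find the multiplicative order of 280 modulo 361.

ord(280) | φ(361) = φ(19^2) = 19·(19−1) = 342 = 2 · 3^2 · 19.
Divisors of 342: 1, 2, 3, 6, 9, 18, 19, 38, 57, 114, 171, 342.
Check 280^d mod 361 for each divisor in increasing order:
280^1 ≡ 280 (mod 361)
280^2 ≡ 63 (mod 361)
280^3 ≡ 312 (mod 361)
280^6 ≡ 235 (mod 361)
280^9 ≡ 37 (mod 361)
280^18 ≡ 286 (mod 361)
280^19 ≡ 299 (mod 361)
280^38 ≡ 234 (mod 361)
280^57 ≡ 293 (mod 361)
280^114 ≡ 292 (mod 361)
280^171 ≡ 360 (mod 361)
280^342 ≡ 1 (mod 361) ✓
Hence ord(280) = 342.

342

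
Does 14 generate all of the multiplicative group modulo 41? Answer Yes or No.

No

φ(41) = 41 − 1 = 40 = 2^3 · 5.
An element g generates (Z/41Z)^× iff g^(40/q) ≢ 1 (mod 41) for each prime q ∈ {2, 5}.
14^20 ≡ 40 (mod 41)  [q = 2: ≢ 1 ✓]
14^8 ≡ 1 (mod 41)  [q = 5: ≡ 1 ✗]
The check at q = 5 fails, so 14 generates a proper subgroup.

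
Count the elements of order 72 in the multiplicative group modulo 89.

φ(89) = 89 − 1 = 88 = 2^3 · 11.
Since (Z/89Z)^× is cyclic of order 88, the number of elements of order d is φ(d) when d | 88 and 0 otherwise.
72 does not divide 88, so no element of (Z/89Z)^× has order 72.

0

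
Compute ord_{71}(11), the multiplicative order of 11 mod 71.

By Lagrange's theorem, ord_71(11) divides φ(71) = 71 − 1 = 70 = 2 · 5 · 7.
Divisors of 70: 1, 2, 5, 7, 10, 14, 35, 70.
Test each divisor d:
11^1 ≡ 11 (mod 71)
11^2 ≡ 50 (mod 71)
11^5 ≡ 23 (mod 71)
11^7 ≡ 14 (mod 71)
11^10 ≡ 32 (mod 71)
11^14 ≡ 54 (mod 71)
11^35 ≡ 70 (mod 71)
11^70 ≡ 1 (mod 71) ✓
Therefore the multiplicative order of 11 modulo 71 is 70.

70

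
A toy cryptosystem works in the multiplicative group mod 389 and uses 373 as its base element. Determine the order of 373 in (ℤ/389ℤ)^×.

194

ord(373) | φ(389) = 389 − 1 = 388 = 2^2 · 97.
Divisors of 388: 1, 2, 4, 97, 194, 388.
Check 373^d mod 389 for each divisor in increasing order:
373^1 ≡ 373
373^2 ≡ 256
373^4 ≡ 184
373^97 ≡ 388
373^194 ≡ 1
Therefore the multiplicative order of 373 modulo 389 is 194.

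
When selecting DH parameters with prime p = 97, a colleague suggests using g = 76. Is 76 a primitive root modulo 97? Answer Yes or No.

φ(97) = 97 − 1 = 96 = 2^5 · 3.
An element g generates (Z/97Z)^× iff g^(96/q) ≢ 1 (mod 97) for each prime q ∈ {2, 3}.
76^48 ≡ 96 (mod 97)  [q = 2: ≢ 1 ✓]
76^32 ≡ 61 (mod 97)  [q = 3: ≢ 1 ✓]
None equal 1, so ord_97(76) = 96: 76 is a primitive root.

Yes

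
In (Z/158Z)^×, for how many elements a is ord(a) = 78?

φ(158) = φ(2)·φ(79) = 1·78 = 78 = 2 · 3 · 13.
In a cyclic group of order 78, there are φ(d) elements of order d for each divisor d of 78, and zero for non-divisors.
78 = 2 · 3 · 13 divides 78, and φ(78) = 24.

24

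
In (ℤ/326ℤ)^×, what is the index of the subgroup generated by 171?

3

ord(171) | φ(326) = φ(2)·φ(163) = 1·162 = 162 = 2 · 3^4.
Divisors of 162: 1, 2, 3, 6, 9, 18, 27, 54, 81, 162.
Compute 171^d (mod 326) for the divisors d until we hit 1:
171^1 ≡ 171 (mod 326)
171^2 ≡ 227 (mod 326)
171^3 ≡ 23 (mod 326)
171^6 ≡ 203 (mod 326)
171^9 ≡ 105 (mod 326)
171^18 ≡ 267 (mod 326)
171^27 ≡ 325 (mod 326)
171^54 ≡ 1 (mod 326) ✓
So ord_326(171) = 54, hence |⟨171⟩| = 54.
Index = |(Z/326Z)^×| / |⟨171⟩| = 162 / 54 = 3.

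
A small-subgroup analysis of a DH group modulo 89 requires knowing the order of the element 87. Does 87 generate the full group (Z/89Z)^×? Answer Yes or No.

No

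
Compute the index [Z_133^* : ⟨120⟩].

The order of 120 must divide φ(133) = φ(7·19) = (7−1)·(19−1) = 6·18 = 108 = 2^2 · 3^3.
Divisors of 108: 1, 2, 3, 4, 6, 9, 12, 18, 27, 36, 54, 108.
Test each divisor d:
120^1 ≡ 120 (mod 133)
120^2 ≡ 36 (mod 133)
120^3 ≡ 64 (mod 133)
120^4 ≡ 99 (mod 133)
120^6 ≡ 106 (mod 133)
120^9 ≡ 1 (mod 133) ✓
So ord_133(120) = 9, hence |⟨120⟩| = 9.
The index is φ(133) / ord(120) = 108 / 9 = 12.

12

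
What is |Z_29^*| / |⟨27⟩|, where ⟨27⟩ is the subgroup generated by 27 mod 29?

1

The order of 27 must divide φ(29) = 29 − 1 = 28 = 2^2 · 7.
Divisors of 28: 1, 2, 4, 7, 14, 28.
Compute 27^d (mod 29) for the divisors d until we hit 1:
27^1 ≡ 27 (mod 29)
27^2 ≡ 4 (mod 29)
27^4 ≡ 16 (mod 29)
27^7 ≡ 17 (mod 29)
27^14 ≡ 28 (mod 29)
27^28 ≡ 1 (mod 29) ✓
So ord_29(27) = 28, hence |⟨27⟩| = 28.
The index is φ(29) / ord(27) = 28 / 28 = 1.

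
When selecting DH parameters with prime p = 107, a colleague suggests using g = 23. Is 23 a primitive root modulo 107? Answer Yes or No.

φ(107) = 107 − 1 = 106 = 2 · 53.
An element g generates (Z/107Z)^× iff g^(106/q) ≢ 1 (mod 107) for each prime q ∈ {2, 53}.
23^53 ≡ 1 (mod 107)  [q = 2: ≡ 1 ✗]
23^2 ≡ 101 (mod 107)  [q = 53: ≢ 1 ✓]
Since 23^53 ≡ 1, the order of 23 divides 53 < 106, so 23 is not a primitive root.

No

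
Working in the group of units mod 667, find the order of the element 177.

ord(177) | φ(667) = φ(23·29) = (23−1)·(29−1) = 22·28 = 616 = 2^3 · 7 · 11.
Divisors of 616: 1, 2, 4, 7, 8, 11, 14, 22, 28, 44, 56, 77, 88, 154, 308, 616.
Compute 177^d (mod 667) for the divisors d until we hit 1:
177^1 ≡ 177
177^2 ≡ 647
177^4 ≡ 400
177^7 ≡ 41
177^8 ≡ 587
177^11 ≡ 392
177^14 ≡ 347
177^22 ≡ 254
177^28 ≡ 349
177^44 ≡ 484
177^56 ≡ 407
177^77 ≡ 162
177^88 ≡ 139
177^154 ≡ 231
177^308 ≡ 1
Hence ord(177) = 308.

308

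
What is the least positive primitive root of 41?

φ(41) = 41 − 1 = 40 = 2^3 · 5.
g is a primitive root iff g^(40/q) ≢ 1 (mod 41) for each prime q ∈ {2, 5}.
g = 2: 2^20 ≡ 1 — hits 1, so not a primitive root.
g = 3: 3^20 ≡ 40; 3^8 ≡ 1 — hits 1, so not a primitive root.
g = 4: 4^20 ≡ 1 — hits 1, so not a primitive root.
g = 5: 5^20 ≡ 1 — hits 1, so not a primitive root.
g = 6: 6^20 ≡ 40; 6^8 ≡ 10 — none is 1, so 6 is a primitive root.
Hence the least primitive root of 41 is 6.

6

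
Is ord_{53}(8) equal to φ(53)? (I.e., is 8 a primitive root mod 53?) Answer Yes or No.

φ(53) = 53 − 1 = 52 = 2^2 · 13.
8 is a primitive root mod 53 iff 8^(φ(53)/q) ≢ 1 for every prime q | φ(53), i.e. q ∈ {2, 13}.
8^26 ≡ 52 (mod 53)  [q = 2: ≢ 1 ✓]
8^4 ≡ 15 (mod 53)  [q = 13: ≢ 1 ✓]
None equal 1, so ord_53(8) = 52: 8 is a primitive root.

Yes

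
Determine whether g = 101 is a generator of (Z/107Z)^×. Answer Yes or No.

φ(107) = 107 − 1 = 106 = 2 · 53.
Test 101^(106/q) mod 107 for each prime factor q of 106:
101^53 ≡ 1 (mod 107)  [q = 2: ≡ 1 ✗]
101^2 ≡ 36 (mod 107)  [q = 53: ≢ 1 ✓]
Since 101^53 ≡ 1, the order of 101 divides 53 < 106, so 101 is not a primitive root.

No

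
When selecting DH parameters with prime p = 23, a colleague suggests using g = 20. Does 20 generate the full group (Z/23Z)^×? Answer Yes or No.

φ(23) = 23 − 1 = 22 = 2 · 11.
It suffices to check that the order of 20 is not a proper divisor of 22: compute 20^(22/q) for q ∈ {2, 11}.
20^11 ≡ 22 (mod 23)  [q = 2: ≢ 1 ✓]
20^2 ≡ 9 (mod 23)  [q = 11: ≢ 1 ✓]
Every test exponent gives a nontrivial residue, hence 20 generates the full group.

Yes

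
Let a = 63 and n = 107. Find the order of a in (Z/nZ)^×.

By Lagrange's theorem, ord_107(63) divides φ(107) = 107 − 1 = 106 = 2 · 53.
Divisors of 106: 1, 2, 53, 106.
Compute 63^d (mod 107) for the divisors d until we hit 1:
63^1 ≡ 63 (mod 107)
63^2 ≡ 10 (mod 107)
63^53 ≡ 106 (mod 107)
63^106 ≡ 1 (mod 107) ✓
Hence ord(63) = 106.

106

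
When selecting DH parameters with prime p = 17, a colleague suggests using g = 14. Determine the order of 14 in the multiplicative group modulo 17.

16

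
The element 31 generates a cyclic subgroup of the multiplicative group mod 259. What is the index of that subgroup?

Since 31 ∈ (Z/259Z)^×, its order divides φ(259) = φ(7·37) = (7−1)·(37−1) = 6·36 = 216 = 2^3 · 3^3.
Divisors of 216: 1, 2, 3, 4, 6, 8, 9, 12, 18, 24, 27, 36, 54, 72, 108, 216.
Evaluate successive powers at the divisors of 216:
31^1 ≡ 31 (mod 259)
31^2 ≡ 184 (mod 259)
31^3 ≡ 6 (mod 259)
31^4 ≡ 186 (mod 259)
31^6 ≡ 36 (mod 259)
31^8 ≡ 149 (mod 259)
31^9 ≡ 216 (mod 259)
31^12 ≡ 1 (mod 259) ✓
So ord_259(31) = 12, hence |⟨31⟩| = 12.
The index is φ(259) / ord(31) = 216 / 12 = 18.

18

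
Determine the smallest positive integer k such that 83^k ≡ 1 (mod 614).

Since 83 ∈ (Z/614Z)^×, its order divides φ(614) = φ(2)·φ(307) = 1·306 = 306 = 2 · 3^2 · 17.
Divisors of 306: 1, 2, 3, 6, 9, 17, 18, 34, 51, 102, 153, 306.
Test each divisor d:
83^1 ≡ 83 (mod 614)
83^2 ≡ 135 (mod 614)
83^3 ≡ 153 (mod 614)
83^6 ≡ 77 (mod 614)
83^9 ≡ 115 (mod 614)
83^17 ≡ 581 (mod 614)
83^18 ≡ 331 (mod 614)
83^34 ≡ 475 (mod 614)
83^51 ≡ 289 (mod 614)
83^102 ≡ 17 (mod 614)
83^153 ≡ 1 (mod 614) ✓
The smallest such exponent is 153, so the order of 83 is 153.

153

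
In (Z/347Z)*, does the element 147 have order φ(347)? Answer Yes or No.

φ(347) = 347 − 1 = 346 = 2 · 173.
147 is a primitive root mod 347 iff 147^(φ(347)/q) ≢ 1 for every prime q | φ(347), i.e. q ∈ {2, 173}.
147^173 ≡ 1 (mod 347)  [q = 2: ≡ 1 ✗]
147^2 ≡ 95 (mod 347)  [q = 173: ≢ 1 ✓]
Since 147^173 ≡ 1, the order of 147 divides 173 < 346, so 147 is not a primitive root.

No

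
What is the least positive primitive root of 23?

φ(23) = 23 − 1 = 22 = 2 · 11.
Test candidates g = 2, 3, … against the prime factors q ∈ {2, 11} of φ(23): g is a generator iff g^(22/q) ≢ 1 for every such q.
g = 2: 2^11 ≡ 1 — hits 1, so not a primitive root.
g = 3: 3^11 ≡ 1 — hits 1, so not a primitive root.
g = 4: 4^11 ≡ 1 — hits 1, so not a primitive root.
g = 5: 5^11 ≡ 22; 5^2 ≡ 2 — none is 1, so 5 is a primitive root.
The smallest primitive root modulo 23 is 5.

5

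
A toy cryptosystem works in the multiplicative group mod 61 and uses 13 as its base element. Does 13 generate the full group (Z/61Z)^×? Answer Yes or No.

No

φ(61) = 61 − 1 = 60 = 2^2 · 3 · 5.
An element g generates (Z/61Z)^× iff g^(60/q) ≢ 1 (mod 61) for each prime q ∈ {2, 3, 5}.
13^30 ≡ 1 (mod 61)  [q = 2: ≡ 1 ✗]
13^20 ≡ 47 (mod 61)  [q = 3: ≢ 1 ✓]
13^12 ≡ 1 (mod 61)  [q = 5: ≡ 1 ✗]
13^30 ≡ 1 shows ord(13) | 30, strictly less than φ(61); not a primitive root.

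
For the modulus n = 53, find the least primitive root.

φ(53) = 53 − 1 = 52 = 2^2 · 13.
Test candidates g = 2, 3, … against the prime factors q ∈ {2, 13} of φ(53): g is a generator iff g^(52/q) ≢ 1 for every such q.
g = 2: 2^26 ≡ 52; 2^4 ≡ 16 — none is 1, so 2 is a primitive root.
The smallest primitive root modulo 53 is 2.

2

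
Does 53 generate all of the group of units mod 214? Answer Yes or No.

No

φ(214) = φ(2)·φ(107) = 1·106 = 106 = 2 · 53.
53 is a primitive root mod 214 iff 53^(φ(214)/q) ≢ 1 for every prime q | φ(214), i.e. q ∈ {2, 53}.
53^53 ≡ 1 (mod 214)  [q = 2: ≡ 1 ✗]
53^2 ≡ 27 (mod 214)  [q = 53: ≢ 1 ✓]
53^53 ≡ 1 shows ord(53) | 53, strictly less than φ(214); not a primitive root.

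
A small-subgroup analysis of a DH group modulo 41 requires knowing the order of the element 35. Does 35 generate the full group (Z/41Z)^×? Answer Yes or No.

Yes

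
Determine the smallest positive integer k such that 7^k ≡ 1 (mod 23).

22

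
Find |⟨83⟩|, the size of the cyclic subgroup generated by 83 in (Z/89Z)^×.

88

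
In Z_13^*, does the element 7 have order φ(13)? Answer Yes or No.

Yes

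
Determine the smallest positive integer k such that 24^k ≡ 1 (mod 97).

ord(24) | φ(97) = 97 − 1 = 96 = 2^5 · 3.
Divisors of 96: 1, 2, 3, 4, 6, 8, 12, 16, 24, 32, 48, 96.
Test each divisor d:
24^1 ≡ 24 (mod 97)
24^2 ≡ 91 (mod 97)
24^3 ≡ 50 (mod 97)
24^4 ≡ 36 (mod 97)
24^6 ≡ 75 (mod 97)
24^8 ≡ 35 (mod 97)
24^12 ≡ 96 (mod 97)
24^16 ≡ 61 (mod 97)
24^24 ≡ 1 (mod 97) ✓
The smallest such exponent is 24, so the order of 24 is 24.

24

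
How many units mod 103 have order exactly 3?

2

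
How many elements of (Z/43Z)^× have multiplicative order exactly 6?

φ(43) = 43 − 1 = 42 = 2 · 3 · 7.
Since (Z/43Z)^× is cyclic of order 42, the number of elements of order d is φ(d) when d | 42 and 0 otherwise.
6 = 2 · 3 divides 42, and φ(6) = 2.

2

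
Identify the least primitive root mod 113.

φ(113) = 113 − 1 = 112 = 2^4 · 7.
Test candidates g = 2, 3, … against the prime factors q ∈ {2, 7} of φ(113): g is a generator iff g^(112/q) ≢ 1 for every such q.
g = 2: 2^56 ≡ 1 — hits 1, so not a primitive root.
g = 3: 3^56 ≡ 112; 3^16 ≡ 49 — none is 1, so 3 is a primitive root.
Hence the least primitive root of 113 is 3.

3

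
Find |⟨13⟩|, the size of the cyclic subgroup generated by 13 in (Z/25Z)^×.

20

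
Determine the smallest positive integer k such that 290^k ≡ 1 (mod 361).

By Lagrange's theorem, ord_361(290) divides φ(361) = φ(19^2) = 19·(19−1) = 342 = 2 · 3^2 · 19.
Divisors of 342: 1, 2, 3, 6, 9, 18, 19, 38, 57, 114, 171, 342.
Test each divisor d:
290^1 ≡ 290 (mod 361)
290^2 ≡ 348 (mod 361)
290^3 ≡ 201 (mod 361)
290^6 ≡ 330 (mod 361)
290^9 ≡ 267 (mod 361)
290^18 ≡ 172 (mod 361)
290^19 ≡ 62 (mod 361)
290^38 ≡ 234 (mod 361)
290^57 ≡ 68 (mod 361)
290^114 ≡ 292 (mod 361)
290^171 ≡ 1 (mod 361) ✓
Therefore the multiplicative order of 290 modulo 361 is 171.

171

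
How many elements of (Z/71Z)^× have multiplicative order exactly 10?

4

φ(71) = 71 − 1 = 70 = 2 · 5 · 7.
Since (Z/71Z)^× is cyclic of order 70, the number of elements of order d is φ(d) when d | 70 and 0 otherwise.
10 = 2 · 5 divides 70, and φ(10) = 4.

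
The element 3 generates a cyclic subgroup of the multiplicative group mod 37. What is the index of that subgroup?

By Lagrange's theorem, ord_37(3) divides φ(37) = 37 − 1 = 36 = 2^2 · 3^2.
Divisors of 36: 1, 2, 3, 4, 6, 9, 12, 18, 36.
Check 3^d mod 37 for each divisor in increasing order:
3^1 ≡ 3 (mod 37)
3^2 ≡ 9 (mod 37)
3^3 ≡ 27 (mod 37)
3^4 ≡ 7 (mod 37)
3^6 ≡ 26 (mod 37)
3^9 ≡ 36 (mod 37)
3^12 ≡ 10 (mod 37)
3^18 ≡ 1 (mod 37) ✓
So ord_37(3) = 18, hence |⟨3⟩| = 18.
The index is φ(37) / ord(3) = 36 / 18 = 2.

2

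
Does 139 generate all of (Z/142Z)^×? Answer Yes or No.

Yes

φ(142) = φ(2)·φ(71) = 1·70 = 70 = 2 · 5 · 7.
It suffices to check that the order of 139 is not a proper divisor of 70: compute 139^(70/q) for q ∈ {2, 5, 7}.
139^35 ≡ 141 (mod 142)  [q = 2: ≢ 1 ✓]
139^14 ≡ 125 (mod 142)  [q = 5: ≢ 1 ✓]
139^10 ≡ 119 (mod 142)  [q = 7: ≢ 1 ✓]
All checks pass, so 139 has order 70 and is a primitive root modulo 142.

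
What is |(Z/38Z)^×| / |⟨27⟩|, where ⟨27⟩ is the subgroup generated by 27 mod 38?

3

The order of 27 must divide φ(38) = φ(2)·φ(19) = 1·18 = 18 = 2 · 3^2.
Divisors of 18: 1, 2, 3, 6, 9, 18.
Check 27^d mod 38 for each divisor in increasing order:
27^1 ≡ 27 (mod 38)
27^2 ≡ 7 (mod 38)
27^3 ≡ 37 (mod 38)
27^6 ≡ 1 (mod 38) ✓
Thus |⟨27⟩| = ord(27) = 6.
[(Z/38Z)^× : ⟨27⟩] = 18/6 = 3.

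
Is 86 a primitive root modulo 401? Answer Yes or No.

No

φ(401) = 401 − 1 = 400 = 2^4 · 5^2.
It suffices to check that the order of 86 is not a proper divisor of 400: compute 86^(400/q) for q ∈ {2, 5}.
86^200 ≡ 1 (mod 401)  [q = 2: ≡ 1 ✗]
86^80 ≡ 372 (mod 401)  [q = 5: ≢ 1 ✓]
The check at q = 2 fails, so 86 generates a proper subgroup.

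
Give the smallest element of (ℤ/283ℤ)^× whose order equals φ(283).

3

φ(283) = 283 − 1 = 282 = 2 · 3 · 47.
g is a primitive root iff g^(282/q) ≢ 1 (mod 283) for each prime q ∈ {2, 3, 47}.
g = 2: 2^141 ≡ 282; 2^94 ≡ 1 — hits 1, so not a primitive root.
g = 3: 3^141 ≡ 282; 3^94 ≡ 238; 3^6 ≡ 163 — none is 1, so 3 is a primitive root.
So 3 is the smallest generator of (Z/283Z)^×.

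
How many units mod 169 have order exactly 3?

2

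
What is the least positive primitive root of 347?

φ(347) = 347 − 1 = 346 = 2 · 173.
Test candidates g = 2, 3, … against the prime factors q ∈ {2, 173} of φ(347): g is a generator iff g^(346/q) ≢ 1 for every such q.
g = 2: 2^173 ≡ 346; 2^2 ≡ 4 — none is 1, so 2 is a primitive root.
The smallest primitive root modulo 347 is 2.

2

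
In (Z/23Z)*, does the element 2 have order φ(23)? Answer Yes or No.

No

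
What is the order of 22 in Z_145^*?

The order of 22 must divide φ(145) = φ(5·29) = (5−1)·(29−1) = 4·28 = 112 = 2^4 · 7.
Divisors of 112: 1, 2, 4, 7, 8, 14, 16, 28, 56, 112.
Test each divisor d:
22^1 ≡ 22 (mod 145)
22^2 ≡ 49 (mod 145)
22^4 ≡ 81 (mod 145)
22^7 ≡ 28 (mod 145)
22^8 ≡ 36 (mod 145)
22^14 ≡ 59 (mod 145)
22^16 ≡ 136 (mod 145)
22^28 ≡ 1 (mod 145) ✓
Therefore the multiplicative order of 22 modulo 145 is 28.

28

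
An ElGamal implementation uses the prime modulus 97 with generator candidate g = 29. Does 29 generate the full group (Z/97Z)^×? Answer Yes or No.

φ(97) = 97 − 1 = 96 = 2^5 · 3.
Test 29^(96/q) mod 97 for each prime factor q of 96:
29^48 ≡ 96 (mod 97)  [q = 2: ≢ 1 ✓]
29^32 ≡ 35 (mod 97)  [q = 3: ≢ 1 ✓]
Every test exponent gives a nontrivial residue, hence 29 generates the full group.

Yes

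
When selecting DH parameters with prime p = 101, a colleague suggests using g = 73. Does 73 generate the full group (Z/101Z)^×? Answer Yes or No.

φ(101) = 101 − 1 = 100 = 2^2 · 5^2.
It suffices to check that the order of 73 is not a proper divisor of 100: compute 73^(100/q) for q ∈ {2, 5}.
73^50 ≡ 100 (mod 101)  [q = 2: ≢ 1 ✓]
73^20 ≡ 95 (mod 101)  [q = 5: ≢ 1 ✓]
None equal 1, so ord_101(73) = 100: 73 is a primitive root.

Yes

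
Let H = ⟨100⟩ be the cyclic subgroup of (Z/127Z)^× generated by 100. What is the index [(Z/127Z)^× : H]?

6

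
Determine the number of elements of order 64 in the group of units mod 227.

0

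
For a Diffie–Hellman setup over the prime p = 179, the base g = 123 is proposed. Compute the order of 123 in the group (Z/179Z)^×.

By Lagrange's theorem, ord_179(123) divides φ(179) = 179 − 1 = 178 = 2 · 89.
Divisors of 178: 1, 2, 89, 178.
Evaluate successive powers at the divisors of 178:
123^1 ≡ 123
123^2 ≡ 93
123^89 ≡ 178
123^178 ≡ 1
So ord_179(123) = 178.

178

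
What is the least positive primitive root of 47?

5

φ(47) = 47 − 1 = 46 = 2 · 23.
g is a primitive root iff g^(46/q) ≢ 1 (mod 47) for each prime q ∈ {2, 23}.
g = 2: 2^23 ≡ 1 — hits 1, so not a primitive root.
g = 3: 3^23 ≡ 1 — hits 1, so not a primitive root.
g = 4: 4^23 ≡ 1 — hits 1, so not a primitive root.
g = 5: 5^23 ≡ 46; 5^2 ≡ 25 — none is 1, so 5 is a primitive root.
Hence the least primitive root of 47 is 5.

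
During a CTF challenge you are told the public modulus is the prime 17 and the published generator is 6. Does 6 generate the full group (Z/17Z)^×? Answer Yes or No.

φ(17) = 17 − 1 = 16 = 2^4.
It suffices to check that the order of 6 is not a proper divisor of 16: compute 6^(16/q) for q ∈ {2}.
6^8 ≡ 16 (mod 17)  [q = 2: ≢ 1 ✓]
None equal 1, so ord_17(6) = 16: 6 is a primitive root.

Yes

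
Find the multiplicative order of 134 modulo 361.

ord(134) | φ(361) = φ(19^2) = 19·(19−1) = 342 = 2 · 3^2 · 19.
Divisors of 342: 1, 2, 3, 6, 9, 18, 19, 38, 57, 114, 171, 342.
Evaluate successive powers at the divisors of 342:
134^1 ≡ 134 (mod 361)
134^2 ≡ 267 (mod 361)
134^3 ≡ 39 (mod 361)
134^6 ≡ 77 (mod 361)
134^9 ≡ 115 (mod 361)
134^18 ≡ 229 (mod 361)
134^19 ≡ 1 (mod 361) ✓
So ord_361(134) = 19.

19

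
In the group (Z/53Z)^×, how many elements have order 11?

φ(53) = 53 − 1 = 52 = 2^2 · 13.
(Z/53Z)^× is cyclic (|G| = 52); a cyclic group of order m has exactly φ(d) elements of each order d | m, and none otherwise.
Since 11 ∤ 52, the count is 0.

0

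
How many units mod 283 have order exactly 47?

46

φ(283) = 283 − 1 = 282 = 2 · 3 · 47.
In a cyclic group of order 282, there are φ(d) elements of order d for each divisor d of 282, and zero for non-divisors.
47 | 282, and φ(47) = 47 − 1 = 46.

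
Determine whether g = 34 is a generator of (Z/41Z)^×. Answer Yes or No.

Yes

φ(41) = 41 − 1 = 40 = 2^3 · 5.
It suffices to check that the order of 34 is not a proper divisor of 40: compute 34^(40/q) for q ∈ {2, 5}.
34^20 ≡ 40 (mod 41)  [q = 2: ≢ 1 ✓]
34^8 ≡ 37 (mod 41)  [q = 5: ≢ 1 ✓]
Every test exponent gives a nontrivial residue, hence 34 generates the full group.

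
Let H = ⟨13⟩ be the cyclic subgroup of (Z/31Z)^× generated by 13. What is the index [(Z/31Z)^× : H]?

The order of 13 must divide φ(31) = 31 − 1 = 30 = 2 · 3 · 5.
Divisors of 30: 1, 2, 3, 5, 6, 10, 15, 30.
Test each divisor d:
13^1 ≡ 13 (mod 31)
13^2 ≡ 14 (mod 31)
13^3 ≡ 27 (mod 31)
13^5 ≡ 6 (mod 31)
13^6 ≡ 16 (mod 31)
13^10 ≡ 5 (mod 31)
13^15 ≡ 30 (mod 31)
13^30 ≡ 1 (mod 31) ✓
The order of 13 is 30, so the subgroup it generates has 30 elements.
Index = |(Z/31Z)^×| / |⟨13⟩| = 30 / 30 = 1.

1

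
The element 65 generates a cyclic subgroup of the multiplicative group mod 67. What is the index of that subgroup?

The order of 65 must divide φ(67) = 67 − 1 = 66 = 2 · 3 · 11.
Divisors of 66: 1, 2, 3, 6, 11, 22, 33, 66.
Evaluate successive powers at the divisors of 66:
65^1 ≡ 65
65^2 ≡ 4
65^3 ≡ 59
65^6 ≡ 64
65^11 ≡ 29
65^22 ≡ 37
65^33 ≡ 1
Thus |⟨65⟩| = ord(65) = 33.
The index is φ(67) / ord(65) = 66 / 33 = 2.

2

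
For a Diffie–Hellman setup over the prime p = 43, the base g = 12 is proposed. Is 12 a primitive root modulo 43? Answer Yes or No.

φ(43) = 43 − 1 = 42 = 2 · 3 · 7.
12 is a primitive root mod 43 iff 12^(φ(43)/q) ≢ 1 for every prime q | φ(43), i.e. q ∈ {2, 3, 7}.
12^21 ≡ 42 (mod 43)  [q = 2: ≢ 1 ✓]
12^14 ≡ 36 (mod 43)  [q = 3: ≢ 1 ✓]
12^6 ≡ 21 (mod 43)  [q = 7: ≢ 1 ✓]
None equal 1, so ord_43(12) = 42: 12 is a primitive root.

Yes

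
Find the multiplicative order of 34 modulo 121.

Since 34 ∈ (Z/121Z)^×, its order divides φ(121) = φ(11^2) = 11·(11−1) = 110 = 2 · 5 · 11.
Divisors of 110: 1, 2, 5, 10, 11, 22, 55, 110.
Test each divisor d:
34^1 ≡ 34
34^2 ≡ 67
34^5 ≡ 45
34^10 ≡ 89
34^11 ≡ 1
Therefore the multiplicative order of 34 modulo 121 is 11.

11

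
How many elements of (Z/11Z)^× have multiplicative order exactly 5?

4

φ(11) = 11 − 1 = 10 = 2 · 5.
(Z/11Z)^× is cyclic (|G| = 10); a cyclic group of order m has exactly φ(d) elements of each order d | m, and none otherwise.
5 | 10, and φ(5) = 5 − 1 = 4.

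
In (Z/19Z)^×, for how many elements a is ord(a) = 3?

2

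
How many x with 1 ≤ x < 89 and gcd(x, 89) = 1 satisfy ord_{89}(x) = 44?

20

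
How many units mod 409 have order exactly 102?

32

φ(409) = 409 − 1 = 408 = 2^3 · 3 · 17.
(Z/409Z)^× is cyclic (|G| = 408); a cyclic group of order m has exactly φ(d) elements of each order d | m, and none otherwise.
102 = 2 · 3 · 17 divides 408, and φ(102) = 32.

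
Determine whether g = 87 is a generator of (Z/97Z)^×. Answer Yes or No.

Yes

φ(97) = 97 − 1 = 96 = 2^5 · 3.
87 is a primitive root mod 97 iff 87^(φ(97)/q) ≢ 1 for every prime q | φ(97), i.e. q ∈ {2, 3}.
87^48 ≡ 96 (mod 97)  [q = 2: ≢ 1 ✓]
87^32 ≡ 61 (mod 97)  [q = 3: ≢ 1 ✓]
None equal 1, so ord_97(87) = 96: 87 is a primitive root.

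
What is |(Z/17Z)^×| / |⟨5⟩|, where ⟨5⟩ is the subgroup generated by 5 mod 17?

The order of 5 must divide φ(17) = 17 − 1 = 16 = 2^4.
Divisors of 16: 1, 2, 4, 8, 16.
Test each divisor d:
5^1 ≡ 5 (mod 17)
5^2 ≡ 8 (mod 17)
5^4 ≡ 13 (mod 17)
5^8 ≡ 16 (mod 17)
5^16 ≡ 1 (mod 17) ✓
Thus |⟨5⟩| = ord(5) = 16.
The index is φ(17) / ord(5) = 16 / 16 = 1.

1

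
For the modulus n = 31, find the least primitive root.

3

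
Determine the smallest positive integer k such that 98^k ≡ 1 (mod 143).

Since 98 ∈ (Z/143Z)^×, its order divides φ(143) = φ(11·13) = (11−1)·(13−1) = 10·12 = 120 = 2^3 · 3 · 5.
Divisors of 120: 1, 2, 3, 4, 5, 6, 8, 10, 12, 15, 20, 24, 30, 40, 60, 120.
Compute 98^d (mod 143) for the divisors d until we hit 1:
98^1 ≡ 98 (mod 143)
98^2 ≡ 23 (mod 143)
98^3 ≡ 109 (mod 143)
98^4 ≡ 100 (mod 143)
98^5 ≡ 76 (mod 143)
98^6 ≡ 12 (mod 143)
98^8 ≡ 133 (mod 143)
98^10 ≡ 56 (mod 143)
98^12 ≡ 1 (mod 143) ✓
Therefore the multiplicative order of 98 modulo 143 is 12.

12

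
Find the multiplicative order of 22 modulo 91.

Since 22 ∈ (Z/91Z)^×, its order divides φ(91) = φ(7·13) = (7−1)·(13−1) = 6·12 = 72 = 2^3 · 3^2.
Divisors of 72: 1, 2, 3, 4, 6, 8, 9, 12, 18, 24, 36, 72.
Compute 22^d (mod 91) for the divisors d until we hit 1:
22^1 ≡ 22 (mod 91)
22^2 ≡ 29 (mod 91)
22^3 ≡ 1 (mod 91) ✓
Hence ord(22) = 3.

3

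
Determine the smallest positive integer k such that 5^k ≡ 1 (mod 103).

102

Since 5 ∈ (Z/103Z)^×, its order divides φ(103) = 103 − 1 = 102 = 2 · 3 · 17.
Divisors of 102: 1, 2, 3, 6, 17, 34, 51, 102.
Compute 5^d (mod 103) for the divisors d until we hit 1:
5^1 ≡ 5 (mod 103)
5^2 ≡ 25 (mod 103)
5^3 ≡ 22 (mod 103)
5^6 ≡ 72 (mod 103)
5^17 ≡ 57 (mod 103)
5^34 ≡ 56 (mod 103)
5^51 ≡ 102 (mod 103)
5^102 ≡ 1 (mod 103) ✓
Therefore the multiplicative order of 5 modulo 103 is 102.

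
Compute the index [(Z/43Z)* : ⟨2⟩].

3

ord(2) | φ(43) = 43 − 1 = 42 = 2 · 3 · 7.
Divisors of 42: 1, 2, 3, 6, 7, 14, 21, 42.
Test each divisor d:
2^1 ≡ 2 (mod 43)
2^2 ≡ 4 (mod 43)
2^3 ≡ 8 (mod 43)
2^6 ≡ 21 (mod 43)
2^7 ≡ 42 (mod 43)
2^14 ≡ 1 (mod 43) ✓
Thus |⟨2⟩| = ord(2) = 14.
[(Z/43Z)^× : ⟨2⟩] = 42/14 = 3.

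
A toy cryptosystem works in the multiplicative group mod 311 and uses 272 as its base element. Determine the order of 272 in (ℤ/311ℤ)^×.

310

Since 272 ∈ (Z/311Z)^×, its order divides φ(311) = 311 − 1 = 310 = 2 · 5 · 31.
Divisors of 310: 1, 2, 5, 10, 31, 62, 155, 310.
Check 272^d mod 311 for each divisor in increasing order:
272^1 ≡ 272 (mod 311)
272^2 ≡ 277 (mod 311)
272^5 ≡ 11 (mod 311)
272^10 ≡ 121 (mod 311)
272^31 ≡ 259 (mod 311)
272^62 ≡ 216 (mod 311)
272^155 ≡ 310 (mod 311)
272^310 ≡ 1 (mod 311) ✓
Hence ord(272) = 310.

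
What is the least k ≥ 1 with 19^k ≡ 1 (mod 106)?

By Lagrange's theorem, ord_106(19) divides φ(106) = φ(2)·φ(53) = 1·52 = 52 = 2^2 · 13.
Divisors of 52: 1, 2, 4, 13, 26, 52.
Test each divisor d:
19^1 ≡ 19 (mod 106)
19^2 ≡ 43 (mod 106)
19^4 ≡ 47 (mod 106)
19^13 ≡ 83 (mod 106)
19^26 ≡ 105 (mod 106)
19^52 ≡ 1 (mod 106) ✓
The smallest such exponent is 52, so the order of 19 is 52.

52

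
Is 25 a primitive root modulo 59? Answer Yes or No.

No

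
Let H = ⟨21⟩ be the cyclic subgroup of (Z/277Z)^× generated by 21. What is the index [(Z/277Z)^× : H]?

6

By Lagrange's theorem, ord_277(21) divides φ(277) = 277 − 1 = 276 = 2^2 · 3 · 23.
Divisors of 276: 1, 2, 3, 4, 6, 12, 23, 46, 69, 92, 138, 276.
Compute 21^d (mod 277) for the divisors d until we hit 1:
21^1 ≡ 21
21^2 ≡ 164
21^3 ≡ 120
21^4 ≡ 27
21^6 ≡ 273
21^12 ≡ 16
21^23 ≡ 276
21^46 ≡ 1
So ord_277(21) = 46, hence |⟨21⟩| = 46.
The index is φ(277) / ord(21) = 276 / 46 = 6.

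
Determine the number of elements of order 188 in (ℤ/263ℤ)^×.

φ(263) = 263 − 1 = 262 = 2 · 131.
Since (Z/263Z)^× is cyclic of order 262, the number of elements of order d is φ(d) when d | 262 and 0 otherwise.
Here 262 is not a multiple of 188, so there are no elements of order 188.

0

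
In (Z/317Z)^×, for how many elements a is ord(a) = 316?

φ(317) = 317 − 1 = 316 = 2^2 · 79.
Since (Z/317Z)^× is cyclic of order 316, the number of elements of order d is φ(d) when d | 316 and 0 otherwise.
316 = 2^2 · 79 divides 316, and φ(316) = 156.

156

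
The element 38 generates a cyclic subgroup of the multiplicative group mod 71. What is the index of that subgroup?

2

ord(38) | φ(71) = 71 − 1 = 70 = 2 · 5 · 7.
Divisors of 70: 1, 2, 5, 7, 10, 14, 35, 70.
Test each divisor d:
38^1 ≡ 38 (mod 71)
38^2 ≡ 24 (mod 71)
38^5 ≡ 20 (mod 71)
38^7 ≡ 54 (mod 71)
38^10 ≡ 45 (mod 71)
38^14 ≡ 5 (mod 71)
38^35 ≡ 1 (mod 71) ✓
Thus |⟨38⟩| = ord(38) = 35.
[(Z/71Z)^× : ⟨38⟩] = 70/35 = 2.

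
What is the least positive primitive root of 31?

φ(31) = 31 − 1 = 30 = 2 · 3 · 5.
g is a primitive root iff g^(30/q) ≢ 1 (mod 31) for each prime q ∈ {2, 3, 5}.
g = 2: 2^15 ≡ 1 — hits 1, so not a primitive root.
g = 3: 3^15 ≡ 30; 3^10 ≡ 25; 3^6 ≡ 16 — none is 1, so 3 is a primitive root.
The smallest primitive root modulo 31 is 3.

3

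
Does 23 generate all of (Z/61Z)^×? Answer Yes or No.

No

φ(61) = 61 − 1 = 60 = 2^2 · 3 · 5.
An element g generates (Z/61Z)^× iff g^(60/q) ≢ 1 (mod 61) for each prime q ∈ {2, 3, 5}.
23^30 ≡ 60 (mod 61)  [q = 2: ≢ 1 ✓]
23^20 ≡ 1 (mod 61)  [q = 3: ≡ 1 ✗]
23^12 ≡ 20 (mod 61)  [q = 5: ≢ 1 ✓]
Since 23^20 ≡ 1, the order of 23 divides 20 < 60, so 23 is not a primitive root.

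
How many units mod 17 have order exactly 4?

φ(17) = 17 − 1 = 16 = 2^4.
In a cyclic group of order 16, there are φ(d) elements of order d for each divisor d of 16, and zero for non-divisors.
4 = 2^2 divides 16, and φ(4) = 2.

2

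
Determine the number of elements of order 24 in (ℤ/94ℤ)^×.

φ(94) = φ(2)·φ(47) = 1·46 = 46 = 2 · 23.
Since (Z/94Z)^× is cyclic of order 46, the number of elements of order d is φ(d) when d | 46 and 0 otherwise.
Here 46 is not a multiple of 24, so there are no elements of order 24.

0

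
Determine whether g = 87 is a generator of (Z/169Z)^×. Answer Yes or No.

No

φ(169) = φ(13^2) = 13·(13−1) = 156 = 2^2 · 3 · 13.
Test 87^(156/q) mod 169 for each prime factor q of 156:
87^78 ≡ 1 (mod 169)  [q = 2: ≡ 1 ✗]
87^52 ≡ 22 (mod 169)  [q = 3: ≢ 1 ✓]
87^12 ≡ 144 (mod 169)  [q = 13: ≢ 1 ✓]
Since 87^78 ≡ 1, the order of 87 divides 78 < 156, so 87 is not a primitive root.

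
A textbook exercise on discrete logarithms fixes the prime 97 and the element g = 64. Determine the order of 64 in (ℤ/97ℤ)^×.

8

By Lagrange's theorem, ord_97(64) divides φ(97) = 97 − 1 = 96 = 2^5 · 3.
Divisors of 96: 1, 2, 3, 4, 6, 8, 12, 16, 24, 32, 48, 96.
Check 64^d mod 97 for each divisor in increasing order:
64^1 ≡ 64 (mod 97)
64^2 ≡ 22 (mod 97)
64^3 ≡ 50 (mod 97)
64^4 ≡ 96 (mod 97)
64^6 ≡ 75 (mod 97)
64^8 ≡ 1 (mod 97) ✓
Therefore the multiplicative order of 64 modulo 97 is 8.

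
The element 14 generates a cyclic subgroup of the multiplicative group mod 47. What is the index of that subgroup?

2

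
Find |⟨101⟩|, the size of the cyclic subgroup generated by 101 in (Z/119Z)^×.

ord(101) | φ(119) = φ(7·17) = (7−1)·(17−1) = 6·16 = 96 = 2^5 · 3.
Divisors of 96: 1, 2, 3, 4, 6, 8, 12, 16, 24, 32, 48, 96.
Check 101^d mod 119 for each divisor in increasing order:
101^1 ≡ 101 (mod 119)
101^2 ≡ 86 (mod 119)
101^3 ≡ 118 (mod 119)
101^4 ≡ 18 (mod 119)
101^6 ≡ 1 (mod 119) ✓
So ord_119(101) = 6.

6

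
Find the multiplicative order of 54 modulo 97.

24

Since 54 ∈ (Z/97Z)^×, its order divides φ(97) = 97 − 1 = 96 = 2^5 · 3.
Divisors of 96: 1, 2, 3, 4, 6, 8, 12, 16, 24, 32, 48, 96.
Check 54^d mod 97 for each divisor in increasing order:
54^1 ≡ 54 (mod 97)
54^2 ≡ 6 (mod 97)
54^3 ≡ 33 (mod 97)
54^4 ≡ 36 (mod 97)
54^6 ≡ 22 (mod 97)
54^8 ≡ 35 (mod 97)
54^12 ≡ 96 (mod 97)
54^16 ≡ 61 (mod 97)
54^24 ≡ 1 (mod 97) ✓
The smallest such exponent is 24, so the order of 54 is 24.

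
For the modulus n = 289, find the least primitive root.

φ(289) = φ(17^2) = 17·(17−1) = 272 = 2^4 · 17.
g is a primitive root iff g^(272/q) ≢ 1 (mod 289) for each prime q ∈ {2, 17}.
g = 2: 2^136 ≡ 1 — hits 1, so not a primitive root.
g = 3: 3^136 ≡ 288; 3^16 ≡ 171 — none is 1, so 3 is a primitive root.
Hence the least primitive root of 289 is 3.

3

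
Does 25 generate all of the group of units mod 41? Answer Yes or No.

No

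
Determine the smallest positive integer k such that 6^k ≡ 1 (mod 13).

12

ord(6) | φ(13) = 13 − 1 = 12 = 2^2 · 3.
Divisors of 12: 1, 2, 3, 4, 6, 12.
Test each divisor d:
6^1 ≡ 6 (mod 13)
6^2 ≡ 10 (mod 13)
6^3 ≡ 8 (mod 13)
6^4 ≡ 9 (mod 13)
6^6 ≡ 12 (mod 13)
6^12 ≡ 1 (mod 13) ✓
So ord_13(6) = 12.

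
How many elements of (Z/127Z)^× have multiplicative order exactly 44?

0

φ(127) = 127 − 1 = 126 = 2 · 3^2 · 7.
(Z/127Z)^× is cyclic (|G| = 126); a cyclic group of order m has exactly φ(d) elements of each order d | m, and none otherwise.
Here 126 is not a multiple of 44, so there are no elements of order 44.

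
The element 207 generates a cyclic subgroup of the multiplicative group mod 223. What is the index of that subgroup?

ord(207) | φ(223) = 223 − 1 = 222 = 2 · 3 · 37.
Divisors of 222: 1, 2, 3, 6, 37, 74, 111, 222.
Evaluate successive powers at the divisors of 222:
207^1 ≡ 207 (mod 223)
207^2 ≡ 33 (mod 223)
207^3 ≡ 141 (mod 223)
207^6 ≡ 34 (mod 223)
207^37 ≡ 222 (mod 223)
207^74 ≡ 1 (mod 223) ✓
So ord_223(207) = 74, hence |⟨207⟩| = 74.
[(Z/223Z)^× : ⟨207⟩] = 222/74 = 3.

3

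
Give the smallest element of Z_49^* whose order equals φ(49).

3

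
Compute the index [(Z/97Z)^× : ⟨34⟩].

3

Since 34 ∈ (Z/97Z)^×, its order divides φ(97) = 97 − 1 = 96 = 2^5 · 3.
Divisors of 96: 1, 2, 3, 4, 6, 8, 12, 16, 24, 32, 48, 96.
Compute 34^d (mod 97) for the divisors d until we hit 1:
34^1 ≡ 34 (mod 97)
34^2 ≡ 89 (mod 97)
34^3 ≡ 19 (mod 97)
34^4 ≡ 64 (mod 97)
34^6 ≡ 70 (mod 97)
34^8 ≡ 22 (mod 97)
34^12 ≡ 50 (mod 97)
34^16 ≡ 96 (mod 97)
34^24 ≡ 75 (mod 97)
34^32 ≡ 1 (mod 97) ✓
So ord_97(34) = 32, hence |⟨34⟩| = 32.
[(Z/97Z)^× : ⟨34⟩] = 96/32 = 3.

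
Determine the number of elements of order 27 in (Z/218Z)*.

18

φ(218) = φ(2)·φ(109) = 1·108 = 108 = 2^2 · 3^3.
In a cyclic group of order 108, there are φ(d) elements of order d for each divisor d of 108, and zero for non-divisors.
27 = 3^3 divides 108, and φ(27) = 18.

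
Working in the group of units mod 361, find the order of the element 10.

342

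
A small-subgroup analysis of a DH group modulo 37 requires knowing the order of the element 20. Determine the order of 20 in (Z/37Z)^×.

36

By Lagrange's theorem, ord_37(20) divides φ(37) = 37 − 1 = 36 = 2^2 · 3^2.
Divisors of 36: 1, 2, 3, 4, 6, 9, 12, 18, 36.
Evaluate successive powers at the divisors of 36:
20^1 ≡ 20 (mod 37)
20^2 ≡ 30 (mod 37)
20^3 ≡ 8 (mod 37)
20^4 ≡ 12 (mod 37)
20^6 ≡ 27 (mod 37)
20^9 ≡ 31 (mod 37)
20^12 ≡ 26 (mod 37)
20^18 ≡ 36 (mod 37)
20^36 ≡ 1 (mod 37) ✓
Hence ord(20) = 36.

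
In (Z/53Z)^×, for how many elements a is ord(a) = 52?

φ(53) = 53 − 1 = 52 = 2^2 · 13.
(Z/53Z)^× is cyclic (|G| = 52); a cyclic group of order m has exactly φ(d) elements of each order d | m, and none otherwise.
52 = 2^2 · 13 divides 52, and φ(52) = 24.

24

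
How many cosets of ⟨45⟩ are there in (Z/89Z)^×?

8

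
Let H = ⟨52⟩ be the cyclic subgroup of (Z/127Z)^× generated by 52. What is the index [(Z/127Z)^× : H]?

14

By Lagrange's theorem, ord_127(52) divides φ(127) = 127 − 1 = 126 = 2 · 3^2 · 7.
Divisors of 126: 1, 2, 3, 6, 7, 9, 14, 18, 21, 42, 63, 126.
Check 52^d mod 127 for each divisor in increasing order:
52^1 ≡ 52
52^2 ≡ 37
52^3 ≡ 19
52^6 ≡ 107
52^7 ≡ 103
52^9 ≡ 1
Thus |⟨52⟩| = ord(52) = 9.
Index = |(Z/127Z)^×| / |⟨52⟩| = 126 / 9 = 14.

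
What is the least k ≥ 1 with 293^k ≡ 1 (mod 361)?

6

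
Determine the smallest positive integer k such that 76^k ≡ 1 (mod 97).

Since 76 ∈ (Z/97Z)^×, its order divides φ(97) = 97 − 1 = 96 = 2^5 · 3.
Divisors of 96: 1, 2, 3, 4, 6, 8, 12, 16, 24, 32, 48, 96.
Evaluate successive powers at the divisors of 96:
76^1 ≡ 76
76^2 ≡ 53
76^3 ≡ 51
76^4 ≡ 93
76^6 ≡ 79
76^8 ≡ 16
76^12 ≡ 33
76^16 ≡ 62
76^24 ≡ 22
76^32 ≡ 61
76^48 ≡ 96
76^96 ≡ 1
The smallest such exponent is 96, so the order of 76 is 96.

96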